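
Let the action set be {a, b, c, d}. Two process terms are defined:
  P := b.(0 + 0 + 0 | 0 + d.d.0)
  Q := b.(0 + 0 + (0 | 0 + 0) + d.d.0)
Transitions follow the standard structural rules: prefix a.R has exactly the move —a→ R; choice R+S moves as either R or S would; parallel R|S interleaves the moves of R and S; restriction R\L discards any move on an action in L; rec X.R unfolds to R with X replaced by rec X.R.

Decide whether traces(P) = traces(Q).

trace-equivalent

LTS(P): 4 reachable states
  p0 = b.(0 + 0 + 0 | 0 + d.d.0) | --b--▸ p1
  p1 = 0 + 0 + 0 | 0 + d.d.0 | --d--▸ p2
  p2 = d.0 | --d--▸ p3
  p3 = 0 | stopped
LTS(Q): 4 reachable states
  q0 = b.(0 + 0 + (0 | 0 + 0) + d.d.0) | --b--▸ q1
  q1 = 0 + 0 + (0 | 0 + 0) + d.d.0 | --d--▸ q2
  q2 = d.0 | --d--▸ q3
  q3 = 0 | stopped
Partition-refinement fixed point:
  B0 = {p0, q0}
  B1 = {p1, q1}
  B2 = {p2, q2}
  B3 = {p3, q3}
p0 ∈ B0, q0 ∈ B0 → same block
Bisimilar ⇒ trace-equivalent.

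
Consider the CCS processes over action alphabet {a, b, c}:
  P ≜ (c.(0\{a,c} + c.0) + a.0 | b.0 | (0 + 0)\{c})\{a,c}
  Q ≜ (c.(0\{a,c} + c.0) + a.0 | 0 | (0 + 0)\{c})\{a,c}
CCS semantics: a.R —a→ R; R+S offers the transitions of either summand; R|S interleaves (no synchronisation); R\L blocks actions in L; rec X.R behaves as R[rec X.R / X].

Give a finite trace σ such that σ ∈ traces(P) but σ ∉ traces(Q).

b

LTS(P): 2 reachable states
  u0 = (c.(0\{a,c} + c.0) + a.0 | b.0 | (0 + 0)\{c})\{a,c} → =b=> u1
  u1 = (a.0 | 0 | (0 + 0)\{c})\{a,c} → deadlocked
LTS(Q): 1 reachable states
  v0 = (c.(0\{a,c} + c.0) + a.0 | 0 | (0 + 0)\{c})\{a,c} → deadlocked
Executing b from P (initial set {u0}):
  [1] b ⇒ {u1}
  ✓ P
Executing b from Q (initial set {v0}):
  [1] b ⇒ ∅ (Q stuck)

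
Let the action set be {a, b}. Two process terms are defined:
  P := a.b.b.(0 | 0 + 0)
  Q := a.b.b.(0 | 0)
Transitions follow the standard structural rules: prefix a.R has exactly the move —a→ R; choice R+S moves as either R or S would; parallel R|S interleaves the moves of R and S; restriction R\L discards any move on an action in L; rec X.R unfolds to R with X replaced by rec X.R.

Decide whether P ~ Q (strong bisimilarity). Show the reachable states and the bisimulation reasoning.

YES

LTS(P): 4 reachable states
  s0 = a.b.b.(0 | 0 + 0) → —a→ s1
  s1 = b.b.(0 | 0 + 0) → —b→ s2
  s2 = b.(0 | 0 + 0) → —b→ s3
  s3 = 0 | 0 + 0 → ·
LTS(Q): 4 reachable states
  t0 = a.b.b.(0 | 0) → —a→ t1
  t1 = b.b.(0 | 0) → —b→ t2
  t2 = b.(0 | 0) → —b→ t3
  t3 = 0 | 0 → ·
Coarsest stable partition (strong bisimilarity classes):
  B0 = {s0, t0}
  B1 = {s1, t1}
  B2 = {s2, t2}
  B3 = {s3, t3}
s0 ∈ B0, t0 ∈ B0 → same block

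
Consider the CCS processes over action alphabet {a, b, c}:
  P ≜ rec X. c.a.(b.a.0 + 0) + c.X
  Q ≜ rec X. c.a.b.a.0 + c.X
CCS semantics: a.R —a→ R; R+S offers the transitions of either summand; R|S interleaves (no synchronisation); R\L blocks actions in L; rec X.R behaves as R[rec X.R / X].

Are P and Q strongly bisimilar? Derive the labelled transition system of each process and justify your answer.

LTS(P): 5 reachable states
  m0 = rec X. c.a.(b.a.0 + 0) + c.X has moves ··c··> m0, ··c··> m1
  m1 = a.(b.a.0 + 0) has moves ··a··> m2
  m2 = b.a.0 + 0 has moves ··b··> m3
  m3 = a.0 has moves ··a··> m4
  m4 = 0 has moves ·
LTS(Q): 5 reachable states
  n0 = rec X. c.a.b.a.0 + c.X has moves ··c··> n0, ··c··> n1
  n1 = a.b.a.0 has moves ··a··> n2
  n2 = b.a.0 has moves ··b··> n3
  n3 = a.0 has moves ··a··> n4
  n4 = 0 has moves ·
Bisimilarity quotient blocks:
  B0 = {m0, n0}
  B1 = {m1, n1}
  B2 = {m2, n2}
  B3 = {m3, n3}
  B4 = {m4, n4}
m0 ∈ B0, n0 ∈ B0 → same block

P ~ Q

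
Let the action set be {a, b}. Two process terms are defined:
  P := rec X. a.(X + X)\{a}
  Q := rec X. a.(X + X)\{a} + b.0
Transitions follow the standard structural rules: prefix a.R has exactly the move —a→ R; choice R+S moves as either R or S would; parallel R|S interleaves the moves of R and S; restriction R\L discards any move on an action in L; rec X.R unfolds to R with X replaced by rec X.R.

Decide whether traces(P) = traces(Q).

NO — witness ⟨b⟩

LTS(P): 2 reachable states
  p0 = rec X. a.(X + X)\{a} :: —a→ p1
  p1 = ((rec X. a.(X + X)\{a}) + (rec X. a.(X + X)\{a}))\{a} :: stopped
LTS(Q): 4 reachable states
  q0 = rec X. a.(X + X)\{a} + b.0 :: —a→ q1, —b→ q2
  q1 = ((rec X. a.(X + X)\{a} + b.0) + (rec X. a.(X + X)\{a} + b.0))\{a} :: —b→ q3
  q2 = 0 :: stopped
  q3 = 0\{a} :: stopped
Trace ⟨b⟩ through Q, begin at {q0}:
  step 1 (b): {q2}
  — Q admits the full trace.
Trace ⟨b⟩ through P, begin at {p0}:
  step 1 (b): no successor for P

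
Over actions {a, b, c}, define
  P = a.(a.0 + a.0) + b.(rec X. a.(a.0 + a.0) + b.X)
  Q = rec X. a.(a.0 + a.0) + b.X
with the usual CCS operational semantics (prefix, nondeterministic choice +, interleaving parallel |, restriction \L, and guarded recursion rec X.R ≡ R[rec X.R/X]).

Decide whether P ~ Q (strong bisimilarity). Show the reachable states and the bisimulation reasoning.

P ~ Q

P's transition system — 4 states:
  m0 = a.(a.0 + a.0) + b.(rec X. a.(a.0 + a.0) + b.X) has moves —a→ m1, —b→ m2
  m1 = a.0 + a.0 has moves —a→ m3
  m2 = rec X. a.(a.0 + a.0) + b.X has moves —a→ m1, —b→ m2
  m3 = 0 has moves (no moves)
Q's transition system — 3 states:
  n0 = rec X. a.(a.0 + a.0) + b.X has moves —a→ n1, —b→ n0
  n1 = a.0 + a.0 has moves —a→ n2
  n2 = 0 has moves (no moves)
Bisimilarity quotient blocks:
  B0 = {m0, m2, n0}
  B1 = {m1, n1}
  B2 = {m3, n2}
m0 ∈ B0, n0 ∈ B0 → same block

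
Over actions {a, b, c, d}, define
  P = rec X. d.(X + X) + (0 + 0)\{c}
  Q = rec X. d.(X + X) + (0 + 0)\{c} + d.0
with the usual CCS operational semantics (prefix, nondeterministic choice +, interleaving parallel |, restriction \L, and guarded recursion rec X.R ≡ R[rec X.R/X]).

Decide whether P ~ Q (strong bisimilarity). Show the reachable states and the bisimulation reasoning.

Reachable graph of P (2 states):
  m0 = rec X. d.(X + X) + (0 + 0)\{c} has moves —d→ m1
  m1 = (rec X. d.(X + X) + (0 + 0)\{c}) + (rec X. d.(X + X) + (0 + 0)\{c}) has moves —d→ m1
Reachable graph of Q (3 states):
  n0 = rec X. d.(X + X) + (0 + 0)\{c} + d.0 has moves —d→ n1, —d→ n2
  n1 = (rec X. d.(X + X) + (0 + 0)\{c} + d.0) + (rec X. d.(X + X) + (0 + 0)\{c} + d.0) has moves —d→ n1, —d→ n2
  n2 = 0 has moves stopped
Bisimilarity quotient blocks:
  B0 = {m0, m1}
  B1 = {n0, n1}
  B2 = {n2}
m0 ∈ B0, n0 ∈ B1 → different blocks

P ≁ Q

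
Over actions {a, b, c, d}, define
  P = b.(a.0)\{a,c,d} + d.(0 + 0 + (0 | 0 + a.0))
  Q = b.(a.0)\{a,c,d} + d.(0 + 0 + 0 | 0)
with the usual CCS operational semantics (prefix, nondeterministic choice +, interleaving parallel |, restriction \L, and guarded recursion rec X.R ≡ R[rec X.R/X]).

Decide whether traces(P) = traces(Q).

NO — witness ⟨da⟩

Reachable graph of P (4 states):
  m0 = b.(a.0)\{a,c,d} + d.(0 + 0 + (0 | 0 + a.0)) :: -b-> m1, -d-> m2
  m1 = (a.0)\{a,c,d} :: stopped
  m2 = 0 + 0 + (0 | 0 + a.0) :: -a-> m3
  m3 = 0 :: stopped
Reachable graph of Q (3 states):
  n0 = b.(a.0)\{a,c,d} + d.(0 + 0 + 0 | 0) :: -b-> n1, -d-> n2
  n1 = (a.0)\{a,c,d} :: stopped
  n2 = 0 + 0 + 0 | 0 :: stopped
Run σ = ⟨da⟩ on P: start {m0}
  after d @ step 1: {m2}
  after a @ step 2: {m3}
  ✓ P
Run σ = ⟨da⟩ on Q: start {n0}
  after d @ step 1: {n2}
  after a @ step 2: no successor for Q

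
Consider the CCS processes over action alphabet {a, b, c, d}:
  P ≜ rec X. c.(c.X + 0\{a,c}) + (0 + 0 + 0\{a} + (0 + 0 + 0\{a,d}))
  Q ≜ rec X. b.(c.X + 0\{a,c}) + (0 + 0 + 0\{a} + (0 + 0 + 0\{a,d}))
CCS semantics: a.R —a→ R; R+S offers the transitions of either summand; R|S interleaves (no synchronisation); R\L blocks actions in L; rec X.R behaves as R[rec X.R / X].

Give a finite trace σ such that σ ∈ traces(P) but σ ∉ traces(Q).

Reachable graph of P (2 states):
  u0 = rec X. c.(c.X + 0\{a,c}) + (0 + 0 + 0\{a} + (0 + 0 + 0\{a,d})) → —c→ u1
  u1 = c.(rec X. c.(c.X + 0\{a,c}) + (0 + 0 + 0\{a} + (0 + 0 + 0\{a,d}))) + 0\{a,c} → —c→ u0
Reachable graph of Q (2 states):
  v0 = rec X. b.(c.X + 0\{a,c}) + (0 + 0 + 0\{a} + (0 + 0 + 0\{a,d})) → —b→ v1
  v1 = c.(rec X. b.(c.X + 0\{a,c}) + (0 + 0 + 0\{a} + (0 + 0 + 0\{a,d}))) + 0\{a,c} → —c→ v0
Trace ⟨c⟩ through P, begin at {u0}:
  after c @ step 1: {u1}
  P completes σ.
Trace ⟨c⟩ through Q, begin at {v0}:
  after c @ step 1: ∅ (Q stuck)

c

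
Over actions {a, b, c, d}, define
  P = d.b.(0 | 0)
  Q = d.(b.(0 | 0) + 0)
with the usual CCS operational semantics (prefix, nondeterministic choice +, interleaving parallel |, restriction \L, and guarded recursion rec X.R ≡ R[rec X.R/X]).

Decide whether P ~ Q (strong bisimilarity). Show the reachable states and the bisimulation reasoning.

YES

Reachable graph of P (3 states):
  s0 = d.b.(0 | 0) | -d-> s1
  s1 = b.(0 | 0) | -b-> s2
  s2 = 0 | 0 | ∅
Reachable graph of Q (3 states):
  t0 = d.(b.(0 | 0) + 0) | -d-> t1
  t1 = b.(0 | 0) + 0 | -b-> t2
  t2 = 0 | 0 | ∅
Partition-refinement fixed point:
  B0 = {s0, t0}
  B1 = {s1, t1}
  B2 = {s2, t2}
s0 ∈ B0, t0 ∈ B0 → same block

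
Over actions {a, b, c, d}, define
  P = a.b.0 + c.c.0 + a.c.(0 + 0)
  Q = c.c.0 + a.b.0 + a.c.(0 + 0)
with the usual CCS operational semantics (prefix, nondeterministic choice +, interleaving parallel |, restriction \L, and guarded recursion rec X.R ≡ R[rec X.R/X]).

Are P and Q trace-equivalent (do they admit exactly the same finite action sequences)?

YES

Reachable graph of P (6 states):
  s0 = a.b.0 + c.c.0 + a.c.(0 + 0) | —a→ s1, —a→ s2, —c→ s3
  s1 = b.0 | —b→ s4
  s2 = c.(0 + 0) | —c→ s5
  s3 = c.0 | —c→ s4
  s4 = 0 | deadlocked
  s5 = 0 + 0 | deadlocked
Reachable graph of Q (6 states):
  t0 = c.c.0 + a.b.0 + a.c.(0 + 0) | —a→ t1, —a→ t2, —c→ t3
  t1 = b.0 | —b→ t4
  t2 = c.(0 + 0) | —c→ t5
  t3 = c.0 | —c→ t4
  t4 = 0 | deadlocked
  t5 = 0 + 0 | deadlocked
Partition-refinement fixed point:
  B0 = {s0, t0}
  B1 = {s1, t1}
  B2 = {s4, s5, t4, t5}
  B3 = {s2, s3, t2, t3}
s0 ∈ B0, t0 ∈ B0 → same block
Bisimilar ⇒ trace-equivalent.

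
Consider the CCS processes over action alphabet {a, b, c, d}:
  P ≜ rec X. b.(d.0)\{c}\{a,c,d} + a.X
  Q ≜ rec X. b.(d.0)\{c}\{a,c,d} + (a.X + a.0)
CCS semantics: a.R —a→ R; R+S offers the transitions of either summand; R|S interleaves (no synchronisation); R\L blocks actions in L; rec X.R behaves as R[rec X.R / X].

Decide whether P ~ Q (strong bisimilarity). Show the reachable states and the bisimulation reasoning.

P's transition system — 2 states:
  p0 = rec X. b.(d.0)\{c}\{a,c,d} + a.X has moves -a-> p0, -b-> p1
  p1 = (d.0)\{c}\{a,c,d} has moves ·
Q's transition system — 3 states:
  q0 = rec X. b.(d.0)\{c}\{a,c,d} + (a.X + a.0) has moves -a-> q0, -a-> q1, -b-> q2
  q1 = 0 has moves ·
  q2 = (d.0)\{c}\{a,c,d} has moves ·
Partition-refinement fixed point:
  B0 = {p0}
  B1 = {p1, q1, q2}
  B2 = {q0}
p0 ∈ B0, q0 ∈ B2 → different blocks

NO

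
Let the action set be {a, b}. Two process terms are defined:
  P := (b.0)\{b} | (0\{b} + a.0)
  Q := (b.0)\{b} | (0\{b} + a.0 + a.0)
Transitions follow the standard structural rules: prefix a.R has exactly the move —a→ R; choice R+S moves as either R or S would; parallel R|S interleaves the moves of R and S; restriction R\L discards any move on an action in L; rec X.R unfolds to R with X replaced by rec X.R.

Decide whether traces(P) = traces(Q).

P's transition system — 2 states:
  u0 = (b.0)\{b} | (0\{b} + a.0) has moves =a=> u1
  u1 = (b.0)\{b} | 0 has moves ·
Q's transition system — 2 states:
  v0 = (b.0)\{b} | (0\{b} + a.0 + a.0) has moves =a=> v1
  v1 = (b.0)\{b} | 0 has moves ·
Bisimilarity quotient blocks:
  B0 = {u0, v0}
  B1 = {u1, v1}
u0 ∈ B0, v0 ∈ B0 → same block
Bisimilar ⇒ trace-equivalent.

trace-equivalent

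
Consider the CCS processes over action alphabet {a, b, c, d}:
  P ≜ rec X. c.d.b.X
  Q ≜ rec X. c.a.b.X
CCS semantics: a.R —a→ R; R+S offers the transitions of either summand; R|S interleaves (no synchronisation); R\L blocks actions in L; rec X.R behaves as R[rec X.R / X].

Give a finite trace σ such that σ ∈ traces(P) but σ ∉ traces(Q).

cd

LTS(P): 3 reachable states
  m0 = rec X. c.d.b.X has moves =c=> m1
  m1 = d.b.(rec X. c.d.b.X) has moves =d=> m2
  m2 = b.(rec X. c.d.b.X) has moves =b=> m0
LTS(Q): 3 reachable states
  n0 = rec X. c.a.b.X has moves =c=> n1
  n1 = a.b.(rec X. c.a.b.X) has moves =a=> n2
  n2 = b.(rec X. c.a.b.X) has moves =b=> n0
Run σ = ⟨cd⟩ on P: start {m0}
  after c @ step 1: {m1}
  after d @ step 2: {m2}
  — P admits the full trace.
Run σ = ⟨cd⟩ on Q: start {n0}
  after c @ step 1: {n1}
  after d @ step 2: ∅  — Q cannot continue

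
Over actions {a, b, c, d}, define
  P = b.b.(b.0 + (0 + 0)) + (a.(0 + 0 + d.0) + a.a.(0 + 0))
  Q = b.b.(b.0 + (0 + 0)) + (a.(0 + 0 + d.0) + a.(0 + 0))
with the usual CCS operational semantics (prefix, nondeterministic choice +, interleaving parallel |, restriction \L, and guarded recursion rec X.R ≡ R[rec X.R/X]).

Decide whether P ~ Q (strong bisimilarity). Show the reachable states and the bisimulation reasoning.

Reachable graph of P (7 states):
  s0 = b.b.(b.0 + (0 + 0)) + (a.(0 + 0 + d.0) + a.a.(0 + 0)) | —a→ s1, —a→ s2, —b→ s3
  s1 = 0 + 0 + d.0 | —d→ s4
  s2 = a.(0 + 0) | —a→ s5
  s3 = b.(b.0 + (0 + 0)) | —b→ s6
  s4 = 0 | ∅
  s5 = 0 + 0 | ∅
  s6 = b.0 + (0 + 0) | —b→ s4
Reachable graph of Q (6 states):
  t0 = b.b.(b.0 + (0 + 0)) + (a.(0 + 0 + d.0) + a.(0 + 0)) | —a→ t1, —a→ t2, —b→ t3
  t1 = 0 + 0 | ∅
  t2 = 0 + 0 + d.0 | —d→ t4
  t3 = b.(b.0 + (0 + 0)) | —b→ t5
  t4 = 0 | ∅
  t5 = b.0 + (0 + 0) | —b→ t4
Partition-refinement fixed point:
  B0 = {s0}
  B1 = {s1, t2}
  B2 = {s4, s5, t1, t4}
  B3 = {s2}
  B4 = {s3, t3}
  B5 = {s6, t5}
  B6 = {t0}
s0 ∈ B0, t0 ∈ B6 → different blocks

not bisimilar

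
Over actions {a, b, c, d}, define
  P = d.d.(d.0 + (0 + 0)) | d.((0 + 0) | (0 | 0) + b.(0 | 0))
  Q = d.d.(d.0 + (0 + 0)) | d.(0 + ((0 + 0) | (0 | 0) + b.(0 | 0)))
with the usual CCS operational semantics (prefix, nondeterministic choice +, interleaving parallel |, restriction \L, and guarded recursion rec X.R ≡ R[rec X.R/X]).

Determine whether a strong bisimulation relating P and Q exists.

P's transition system — 12 states:
  p0 = d.d.(d.0 + (0 + 0)) | d.((0 + 0) | (0 | 0) + b.(0 | 0)) has moves =d=> p1, =d=> p2
  p1 = d.(d.0 + (0 + 0)) | d.((0 + 0) | (0 | 0) + b.(0 | 0)) has moves =d=> p3, =d=> p4
  p2 = d.d.(d.0 + (0 + 0)) | ((0 + 0) | (0 | 0) + b.(0 | 0)) has moves =b=> p5, =d=> p4
  p3 = (d.0 + (0 + 0)) | d.((0 + 0) | (0 | 0) + b.(0 | 0)) has moves =d=> p6, =d=> p7
  p4 = d.(d.0 + (0 + 0)) | ((0 + 0) | (0 | 0) + b.(0 | 0)) has moves =b=> p8, =d=> p6
  p5 = d.d.(d.0 + (0 + 0)) | (0 | 0) has moves =d=> p8
  p6 = (d.0 + (0 + 0)) | ((0 + 0) | (0 | 0) + b.(0 | 0)) has moves =b=> p9, =d=> p10
  p7 = 0 | d.((0 + 0) | (0 | 0) + b.(0 | 0)) has moves =d=> p10
  p8 = d.(d.0 + (0 + 0)) | (0 | 0) has moves =d=> p9
  p9 = (d.0 + (0 + 0)) | (0 | 0) has moves =d=> p11
  p10 = 0 | ((0 + 0) | (0 | 0) + b.(0 | 0)) has moves =b=> p11
  p11 = 0 | (0 | 0) has moves ·
Q's transition system — 12 states:
  q0 = d.d.(d.0 + (0 + 0)) | d.(0 + ((0 + 0) | (0 | 0) + b.(0 | 0))) has moves =d=> q1, =d=> q2
  q1 = d.(d.0 + (0 + 0)) | d.(0 + ((0 + 0) | (0 | 0) + b.(0 | 0))) has moves =d=> q3, =d=> q4
  q2 = d.d.(d.0 + (0 + 0)) | (0 + ((0 + 0) | (0 | 0) + b.(0 | 0))) has moves =b=> q5, =d=> q4
  q3 = (d.0 + (0 + 0)) | d.(0 + ((0 + 0) | (0 | 0) + b.(0 | 0))) has moves =d=> q6, =d=> q7
  q4 = d.(d.0 + (0 + 0)) | (0 + ((0 + 0) | (0 | 0) + b.(0 | 0))) has moves =b=> q8, =d=> q6
  q5 = d.d.(d.0 + (0 + 0)) | (0 | 0) has moves =d=> q8
  q6 = (d.0 + (0 + 0)) | (0 + ((0 + 0) | (0 | 0) + b.(0 | 0))) has moves =b=> q9, =d=> q10
  q7 = 0 | d.(0 + ((0 + 0) | (0 | 0) + b.(0 | 0))) has moves =d=> q10
  q8 = d.(d.0 + (0 + 0)) | (0 | 0) has moves =d=> q9
  q9 = (d.0 + (0 + 0)) | (0 | 0) has moves =d=> q11
  q10 = 0 | (0 + ((0 + 0) | (0 | 0) + b.(0 | 0))) has moves =b=> q11
  q11 = 0 | (0 | 0) has moves ·
Partition-refinement fixed point:
  B0 = {p0, q0}
  B1 = {p2, q2}
  B2 = {p5, q5}
  B3 = {p8, q8}
  B4 = {p9, q9}
  B5 = {p11, q11}
  B6 = {p4, q4}
  B7 = {p6, q6}
  B8 = {p10, q10}
  B9 = {p1, q1}
  B10 = {p3, q3}
  B11 = {p7, q7}
p0 ∈ B0, q0 ∈ B0 → same block

bisimilar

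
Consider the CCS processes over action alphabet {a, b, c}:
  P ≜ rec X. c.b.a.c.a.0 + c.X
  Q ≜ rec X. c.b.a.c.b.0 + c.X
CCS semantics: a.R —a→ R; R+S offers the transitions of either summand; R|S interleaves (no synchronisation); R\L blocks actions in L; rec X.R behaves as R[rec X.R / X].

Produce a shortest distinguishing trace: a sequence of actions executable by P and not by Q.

cbaca

Reachable graph of P (6 states):
  p0 = rec X. c.b.a.c.a.0 + c.X → —c→ p0, —c→ p1
  p1 = b.a.c.a.0 → —b→ p2
  p2 = a.c.a.0 → —a→ p3
  p3 = c.a.0 → —c→ p4
  p4 = a.0 → —a→ p5
  p5 = 0 → deadlocked
Reachable graph of Q (6 states):
  q0 = rec X. c.b.a.c.b.0 + c.X → —c→ q0, —c→ q1
  q1 = b.a.c.b.0 → —b→ q2
  q2 = a.c.b.0 → —a→ q3
  q3 = c.b.0 → —c→ q4
  q4 = b.0 → —b→ q5
  q5 = 0 → deadlocked
Run σ = ⟨cbaca⟩ on P: start {p0}
  [1] c ⇒ {p0, p1}
  [2] b ⇒ {p2}
  [3] a ⇒ {p3}
  [4] c ⇒ {p4}
  [5] a ⇒ {p5}
  — P admits the full trace.
Run σ = ⟨cbaca⟩ on Q: start {q0}
  [1] c ⇒ {q0, q1}
  [2] b ⇒ {q2}
  [3] a ⇒ {q3}
  [4] c ⇒ {q4}
  [5] a ⇒ ∅  — Q cannot continue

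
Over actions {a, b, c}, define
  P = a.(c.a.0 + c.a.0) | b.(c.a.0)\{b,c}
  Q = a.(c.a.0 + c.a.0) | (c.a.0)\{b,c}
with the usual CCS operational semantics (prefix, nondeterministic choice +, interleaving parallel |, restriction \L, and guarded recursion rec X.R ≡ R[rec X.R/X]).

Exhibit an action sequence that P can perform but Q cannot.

Reachable graph of P (8 states):
  u0 = a.(c.a.0 + c.a.0) | b.(c.a.0)\{b,c} → =a=> u1, =b=> u2
  u1 = (c.a.0 + c.a.0) | b.(c.a.0)\{b,c} → =b=> u3, =c=> u4
  u2 = a.(c.a.0 + c.a.0) | (c.a.0)\{b,c} → =a=> u3
  u3 = (c.a.0 + c.a.0) | (c.a.0)\{b,c} → =c=> u5
  u4 = a.0 | b.(c.a.0)\{b,c} → =a=> u6, =b=> u5
  u5 = a.0 | (c.a.0)\{b,c} → =a=> u7
  u6 = 0 | b.(c.a.0)\{b,c} → =b=> u7
  u7 = 0 | (c.a.0)\{b,c} → (no moves)
Reachable graph of Q (4 states):
  v0 = a.(c.a.0 + c.a.0) | (c.a.0)\{b,c} → =a=> v1
  v1 = (c.a.0 + c.a.0) | (c.a.0)\{b,c} → =c=> v2
  v2 = a.0 | (c.a.0)\{b,c} → =a=> v3
  v3 = 0 | (c.a.0)\{b,c} → (no moves)
Trace ⟨b⟩ through P, begin at {u0}:
  [1] b ⇒ {u2}
  ✓ P
Trace ⟨b⟩ through Q, begin at {v0}:
  [1] b ⇒ no successor for Q

b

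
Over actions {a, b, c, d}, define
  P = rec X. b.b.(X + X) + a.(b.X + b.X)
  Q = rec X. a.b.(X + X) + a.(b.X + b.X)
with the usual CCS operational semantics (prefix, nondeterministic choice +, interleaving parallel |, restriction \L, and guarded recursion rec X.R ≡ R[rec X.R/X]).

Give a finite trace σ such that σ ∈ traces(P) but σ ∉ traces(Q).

LTS(P): 4 reachable states
  u0 = rec X. b.b.(X + X) + a.(b.X + b.X) has moves -a-> u1, -b-> u2
  u1 = b.(rec X. b.b.(X + X) + a.(b.X + b.X)) + b.(rec X. b.b.(X + X) + a.(b.X + b.X)) has moves -b-> u0
  u2 = b.((rec X. b.b.(X + X) + a.(b.X + b.X)) + (rec X. b.b.(X + X) + a.(b.X + b.X))) has moves -b-> u3
  u3 = (rec X. b.b.(X + X) + a.(b.X + b.X)) + (rec X. b.b.(X + X) + a.(b.X + b.X)) has moves -a-> u1, -b-> u2
LTS(Q): 4 reachable states
  v0 = rec X. a.b.(X + X) + a.(b.X + b.X) has moves -a-> v1, -a-> v2
  v1 = b.((rec X. a.b.(X + X) + a.(b.X + b.X)) + (rec X. a.b.(X + X) + a.(b.X + b.X))) has moves -b-> v3
  v2 = b.(rec X. a.b.(X + X) + a.(b.X + b.X)) + b.(rec X. a.b.(X + X) + a.(b.X + b.X)) has moves -b-> v0
  v3 = (rec X. a.b.(X + X) + a.(b.X + b.X)) + (rec X. a.b.(X + X) + a.(b.X + b.X)) has moves -a-> v1, -a-> v2
Run σ = ⟨b⟩ on P: start {u0}
  [1] b ⇒ {u2}
  — P admits the full trace.
Run σ = ⟨b⟩ on Q: start {v0}
  [1] b ⇒ no successor for Q

b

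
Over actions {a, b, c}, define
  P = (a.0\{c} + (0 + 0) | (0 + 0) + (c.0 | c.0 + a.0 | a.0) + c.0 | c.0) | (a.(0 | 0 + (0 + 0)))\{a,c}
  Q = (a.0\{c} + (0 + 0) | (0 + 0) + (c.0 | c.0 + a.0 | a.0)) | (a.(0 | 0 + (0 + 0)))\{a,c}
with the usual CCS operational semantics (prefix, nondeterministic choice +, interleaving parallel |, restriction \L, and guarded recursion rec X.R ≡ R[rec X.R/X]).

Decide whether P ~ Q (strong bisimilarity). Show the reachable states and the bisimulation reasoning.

YES

LTS(P): 7 reachable states
  p0 = (a.0\{c} + (0 + 0) | (0 + 0) + (c.0 | c.0 + a.0 | a.0) + c.0 | c.0) | (a.(0 | 0 + (0 + 0)))\{a,c} | ··a··> p1, ··a··> p2, ··a··> p3, ··c··> p4, ··c··> p5
  p1 = 0 | a.0 | (a.(0 | 0 + (0 + 0)))\{a,c} | ··a··> p6
  p2 = 0\{c} | (a.(0 | 0 + (0 + 0)))\{a,c} | ∅
  p3 = a.0 | 0 | (a.(0 | 0 + (0 + 0)))\{a,c} | ··a··> p6
  p4 = 0 | c.0 | (a.(0 | 0 + (0 + 0)))\{a,c} | ··c··> p6
  p5 = c.0 | 0 | (a.(0 | 0 + (0 + 0)))\{a,c} | ··c··> p6
  p6 = 0 | 0 | (a.(0 | 0 + (0 + 0)))\{a,c} | ∅
LTS(Q): 7 reachable states
  q0 = (a.0\{c} + (0 + 0) | (0 + 0) + (c.0 | c.0 + a.0 | a.0)) | (a.(0 | 0 + (0 + 0)))\{a,c} | ··a··> q1, ··a··> q2, ··a··> q3, ··c··> q4, ··c··> q5
  q1 = 0 | a.0 | (a.(0 | 0 + (0 + 0)))\{a,c} | ··a··> q6
  q2 = 0\{c} | (a.(0 | 0 + (0 + 0)))\{a,c} | ∅
  q3 = a.0 | 0 | (a.(0 | 0 + (0 + 0)))\{a,c} | ··a··> q6
  q4 = 0 | c.0 | (a.(0 | 0 + (0 + 0)))\{a,c} | ··c··> q6
  q5 = c.0 | 0 | (a.(0 | 0 + (0 + 0)))\{a,c} | ··c··> q6
  q6 = 0 | 0 | (a.(0 | 0 + (0 + 0)))\{a,c} | ∅
Bisimilarity quotient blocks:
  B0 = {p0, q0}
  B1 = {p4, p5, q4, q5}
  B2 = {p2, p6, q2, q6}
  B3 = {p1, p3, q1, q3}
p0 ∈ B0, q0 ∈ B0 → same block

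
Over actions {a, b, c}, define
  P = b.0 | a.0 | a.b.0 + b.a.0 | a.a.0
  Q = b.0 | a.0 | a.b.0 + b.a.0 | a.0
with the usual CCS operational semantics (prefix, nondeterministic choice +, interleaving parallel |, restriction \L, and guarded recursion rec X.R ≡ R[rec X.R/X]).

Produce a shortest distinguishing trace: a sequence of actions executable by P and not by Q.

aaba

Reachable graph of P (20 states):
  s0 = b.0 | a.0 | a.b.0 + b.a.0 | a.a.0 | =a=> s1, =a=> s2, =a=> s3, =b=> s4, =b=> s5
  s1 = b.0 | 0 | a.b.0 | =a=> s6, =b=> s7
  s2 = b.0 | a.0 | b.0 | =a=> s6, =b=> s8, =b=> s9
  s3 = b.a.0 | a.0 | =a=> s10, =b=> s11
  s4 = 0 | a.0 | a.b.0 | =a=> s7, =a=> s8
  s5 = a.0 | a.a.0 | =a=> s11, =a=> s12
  s6 = b.0 | 0 | b.0 | =b=> s13, =b=> s14
  s7 = 0 | 0 | a.b.0 | =a=> s13
  s8 = 0 | a.0 | b.0 | =a=> s13, =b=> s15
  s9 = b.0 | a.0 | 0 | =a=> s14, =b=> s15
  s10 = b.a.0 | 0 | =b=> s16
  s11 = a.0 | a.0 | =a=> s16, =a=> s17
  s12 = 0 | a.a.0 | =a=> s17
  s13 = 0 | 0 | b.0 | =b=> s18
  s14 = b.0 | 0 | 0 | =b=> s18
  s15 = 0 | a.0 | 0 | =a=> s18
  s16 = a.0 | 0 | =a=> s19
  s17 = 0 | a.0 | =a=> s19
  s18 = 0 | 0 | 0 | ∅
  s19 = 0 | 0 | ∅
Reachable graph of Q (17 states):
  t0 = b.0 | a.0 | a.b.0 + b.a.0 | a.0 | =a=> t1, =a=> t2, =a=> t3, =b=> t4, =b=> t5
  t1 = b.0 | 0 | a.b.0 | =a=> t6, =b=> t7
  t2 = b.0 | a.0 | b.0 | =a=> t6, =b=> t8, =b=> t9
  t3 = b.a.0 | 0 | =b=> t10
  t4 = 0 | a.0 | a.b.0 | =a=> t7, =a=> t8
  t5 = a.0 | a.0 | =a=> t10, =a=> t11
  t6 = b.0 | 0 | b.0 | =b=> t12, =b=> t13
  t7 = 0 | 0 | a.b.0 | =a=> t12
  t8 = 0 | a.0 | b.0 | =a=> t12, =b=> t14
  t9 = b.0 | a.0 | 0 | =a=> t13, =b=> t14
  t10 = a.0 | 0 | =a=> t15
  t11 = 0 | a.0 | =a=> t15
  t12 = 0 | 0 | b.0 | =b=> t16
  t13 = b.0 | 0 | 0 | =b=> t16
  t14 = 0 | a.0 | 0 | =a=> t16
  t15 = 0 | 0 | ∅
  t16 = 0 | 0 | 0 | ∅
Run σ = ⟨aaba⟩ on P: start {s0}
  step 1 (a): {s1, s2, s3}
  step 2 (a): {s10, s6}
  step 3 (b): {s13, s14, s16}
  step 4 (a): {s19}
  — P admits the full trace.
Run σ = ⟨aaba⟩ on Q: start {t0}
  step 1 (a): {t1, t2, t3}
  step 2 (a): {t6}
  step 3 (b): {t12, t13}
  step 4 (a): ∅ (Q stuck)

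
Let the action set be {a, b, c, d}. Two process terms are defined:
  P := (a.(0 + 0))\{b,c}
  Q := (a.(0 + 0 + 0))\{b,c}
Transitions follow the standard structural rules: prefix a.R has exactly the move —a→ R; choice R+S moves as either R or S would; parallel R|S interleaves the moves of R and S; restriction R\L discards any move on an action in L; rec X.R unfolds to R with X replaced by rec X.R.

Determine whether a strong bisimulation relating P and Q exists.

P ~ Q

Reachable graph of P (2 states):
  u0 = (a.(0 + 0))\{b,c} :: ··a··> u1
  u1 = (0 + 0)\{b,c} :: ·
Reachable graph of Q (2 states):
  v0 = (a.(0 + 0 + 0))\{b,c} :: ··a··> v1
  v1 = (0 + 0 + 0)\{b,c} :: ·
Bisimilarity quotient blocks:
  B0 = {u0, v0}
  B1 = {u1, v1}
u0 ∈ B0, v0 ∈ B0 → same block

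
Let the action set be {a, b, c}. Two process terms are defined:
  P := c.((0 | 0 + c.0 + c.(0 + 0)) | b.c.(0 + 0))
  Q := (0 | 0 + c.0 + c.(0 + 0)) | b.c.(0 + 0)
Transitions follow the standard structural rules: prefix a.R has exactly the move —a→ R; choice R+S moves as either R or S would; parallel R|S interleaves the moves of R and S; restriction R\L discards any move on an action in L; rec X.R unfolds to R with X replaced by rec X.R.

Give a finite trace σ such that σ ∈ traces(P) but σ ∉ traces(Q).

cc

LTS(P): 10 reachable states
  p0 = c.((0 | 0 + c.0 + c.(0 + 0)) | b.c.(0 + 0)) has moves —c→ p1
  p1 = (0 | 0 + c.0 + c.(0 + 0)) | b.c.(0 + 0) has moves —b→ p2, —c→ p3, —c→ p4
  p2 = (0 | 0 + c.0 + c.(0 + 0)) | c.(0 + 0) has moves —c→ p5, —c→ p6, —c→ p7
  p3 = (0 + 0) | b.c.(0 + 0) has moves —b→ p5
  p4 = 0 | b.c.(0 + 0) has moves —b→ p7
  p5 = (0 + 0) | c.(0 + 0) has moves —c→ p8
  p6 = (0 | 0 + c.0 + c.(0 + 0)) | (0 + 0) has moves —c→ p8, —c→ p9
  p7 = 0 | c.(0 + 0) has moves —c→ p9
  p8 = (0 + 0) | (0 + 0) has moves ∅
  p9 = 0 | (0 + 0) has moves ∅
LTS(Q): 9 reachable states
  q0 = (0 | 0 + c.0 + c.(0 + 0)) | b.c.(0 + 0) has moves —b→ q1, —c→ q2, —c→ q3
  q1 = (0 | 0 + c.0 + c.(0 + 0)) | c.(0 + 0) has moves —c→ q4, —c→ q5, —c→ q6
  q2 = (0 + 0) | b.c.(0 + 0) has moves —b→ q4
  q3 = 0 | b.c.(0 + 0) has moves —b→ q6
  q4 = (0 + 0) | c.(0 + 0) has moves —c→ q7
  q5 = (0 | 0 + c.0 + c.(0 + 0)) | (0 + 0) has moves —c→ q7, —c→ q8
  q6 = 0 | c.(0 + 0) has moves —c→ q8
  q7 = (0 + 0) | (0 + 0) has moves ∅
  q8 = 0 | (0 + 0) has moves ∅
Run σ = ⟨cc⟩ on P: start {p0}
  step 1 (c): {p1}
  step 2 (c): {p3, p4}
  ✓ P
Run σ = ⟨cc⟩ on Q: start {q0}
  step 1 (c): {q2, q3}
  step 2 (c): ∅  — Q cannot continue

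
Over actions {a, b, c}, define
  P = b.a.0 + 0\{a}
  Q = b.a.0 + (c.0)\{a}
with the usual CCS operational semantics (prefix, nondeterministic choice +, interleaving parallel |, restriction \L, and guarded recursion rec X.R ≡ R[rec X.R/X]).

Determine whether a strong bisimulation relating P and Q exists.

not bisimilar

LTS(P): 3 reachable states
  s0 = b.a.0 + 0\{a} ⊢ ··b··> s1
  s1 = a.0 ⊢ ··a··> s2
  s2 = 0 ⊢ ·
LTS(Q): 4 reachable states
  t0 = b.a.0 + (c.0)\{a} ⊢ ··b··> t1, ··c··> t2
  t1 = a.0 ⊢ ··a··> t3
  t2 = 0\{a} ⊢ ·
  t3 = 0 ⊢ ·
Coarsest stable partition (strong bisimilarity classes):
  B0 = {s0}
  B1 = {s1, t1}
  B2 = {s2, t2, t3}
  B3 = {t0}
s0 ∈ B0, t0 ∈ B3 → different blocks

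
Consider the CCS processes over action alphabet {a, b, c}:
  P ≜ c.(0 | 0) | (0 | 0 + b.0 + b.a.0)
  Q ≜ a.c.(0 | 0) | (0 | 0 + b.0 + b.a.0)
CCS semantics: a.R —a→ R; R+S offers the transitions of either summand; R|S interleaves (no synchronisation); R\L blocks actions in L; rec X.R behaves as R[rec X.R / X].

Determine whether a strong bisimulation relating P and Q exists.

not bisimilar

P's transition system — 6 states:
  p0 = c.(0 | 0) | (0 | 0 + b.0 + b.a.0) :: ··b··> p1, ··b··> p2, ··c··> p3
  p1 = c.(0 | 0) | 0 :: ··c··> p4
  p2 = c.(0 | 0) | a.0 :: ··a··> p1, ··c··> p5
  p3 = 0 | 0 | (0 | 0 + b.0 + b.a.0) :: ··b··> p4, ··b··> p5
  p4 = 0 | 0 | 0 :: deadlocked
  p5 = 0 | 0 | a.0 :: ··a··> p4
Q's transition system — 9 states:
  q0 = a.c.(0 | 0) | (0 | 0 + b.0 + b.a.0) :: ··a··> q1, ··b··> q2, ··b··> q3
  q1 = c.(0 | 0) | (0 | 0 + b.0 + b.a.0) :: ··b··> q4, ··b··> q5, ··c··> q6
  q2 = a.c.(0 | 0) | 0 :: ··a··> q4
  q3 = a.c.(0 | 0) | a.0 :: ··a··> q2, ··a··> q5
  q4 = c.(0 | 0) | 0 :: ··c··> q7
  q5 = c.(0 | 0) | a.0 :: ··a··> q4, ··c··> q8
  q6 = 0 | 0 | (0 | 0 + b.0 + b.a.0) :: ··b··> q7, ··b··> q8
  q7 = 0 | 0 | 0 :: deadlocked
  q8 = 0 | 0 | a.0 :: ··a··> q7
Bisimilarity quotient blocks:
  B0 = {p0, q1}
  B1 = {p1, q4}
  B2 = {p4, q7}
  B3 = {p2, q5}
  B4 = {p5, q8}
  B5 = {p3, q6}
  B6 = {q0}
  B7 = {q3}
  B8 = {q2}
p0 ∈ B0, q0 ∈ B6 → different blocks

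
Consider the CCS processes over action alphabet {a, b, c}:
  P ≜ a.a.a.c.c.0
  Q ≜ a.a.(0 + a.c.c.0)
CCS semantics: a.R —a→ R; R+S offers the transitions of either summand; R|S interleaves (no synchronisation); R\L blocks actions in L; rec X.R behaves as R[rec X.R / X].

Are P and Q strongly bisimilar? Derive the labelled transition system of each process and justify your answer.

YES

LTS(P): 6 reachable states
  p0 = a.a.a.c.c.0 ⊢ =a=> p1
  p1 = a.a.c.c.0 ⊢ =a=> p2
  p2 = a.c.c.0 ⊢ =a=> p3
  p3 = c.c.0 ⊢ =c=> p4
  p4 = c.0 ⊢ =c=> p5
  p5 = 0 ⊢ deadlocked
LTS(Q): 6 reachable states
  q0 = a.a.(0 + a.c.c.0) ⊢ =a=> q1
  q1 = a.(0 + a.c.c.0) ⊢ =a=> q2
  q2 = 0 + a.c.c.0 ⊢ =a=> q3
  q3 = c.c.0 ⊢ =c=> q4
  q4 = c.0 ⊢ =c=> q5
  q5 = 0 ⊢ deadlocked
Coarsest stable partition (strong bisimilarity classes):
  B0 = {p0, q0}
  B1 = {p1, q1}
  B2 = {p2, q2}
  B3 = {p3, q3}
  B4 = {p4, q4}
  B5 = {p5, q5}
p0 ∈ B0, q0 ∈ B0 → same block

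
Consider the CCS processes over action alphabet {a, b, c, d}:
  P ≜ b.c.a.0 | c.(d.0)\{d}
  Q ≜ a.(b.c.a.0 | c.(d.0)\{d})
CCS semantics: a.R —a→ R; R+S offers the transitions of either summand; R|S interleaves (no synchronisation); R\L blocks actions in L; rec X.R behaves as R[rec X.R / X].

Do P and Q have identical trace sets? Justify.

LTS(P): 8 reachable states
  s0 = b.c.a.0 | c.(d.0)\{d} ⊢ ··b··> s1, ··c··> s2
  s1 = c.a.0 | c.(d.0)\{d} ⊢ ··c··> s3, ··c··> s4
  s2 = b.c.a.0 | (d.0)\{d} ⊢ ··b··> s4
  s3 = a.0 | c.(d.0)\{d} ⊢ ··a··> s5, ··c··> s6
  s4 = c.a.0 | (d.0)\{d} ⊢ ··c··> s6
  s5 = 0 | c.(d.0)\{d} ⊢ ··c··> s7
  s6 = a.0 | (d.0)\{d} ⊢ ··a··> s7
  s7 = 0 | (d.0)\{d} ⊢ ∅
LTS(Q): 9 reachable states
  t0 = a.(b.c.a.0 | c.(d.0)\{d}) ⊢ ··a··> t1
  t1 = b.c.a.0 | c.(d.0)\{d} ⊢ ··b··> t2, ··c··> t3
  t2 = c.a.0 | c.(d.0)\{d} ⊢ ··c··> t4, ··c··> t5
  t3 = b.c.a.0 | (d.0)\{d} ⊢ ··b··> t5
  t4 = a.0 | c.(d.0)\{d} ⊢ ··a··> t6, ··c··> t7
  t5 = c.a.0 | (d.0)\{d} ⊢ ··c··> t7
  t6 = 0 | c.(d.0)\{d} ⊢ ··c··> t8
  t7 = a.0 | (d.0)\{d} ⊢ ··a··> t8
  t8 = 0 | (d.0)\{d} ⊢ ∅
Trace ⟨b⟩ through P, begin at {s0}:
  [1] b ⇒ {s1}
  P completes σ.
Trace ⟨b⟩ through Q, begin at {t0}:
  [1] b ⇒ no successor for Q

NO — witness ⟨b⟩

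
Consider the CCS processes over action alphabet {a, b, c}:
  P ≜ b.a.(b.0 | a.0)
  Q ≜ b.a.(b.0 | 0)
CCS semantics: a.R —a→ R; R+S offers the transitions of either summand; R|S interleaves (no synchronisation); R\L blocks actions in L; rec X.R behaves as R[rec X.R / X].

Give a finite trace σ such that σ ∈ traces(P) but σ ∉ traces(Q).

baa

P's transition system — 6 states:
  s0 = b.a.(b.0 | a.0) :: —b→ s1
  s1 = a.(b.0 | a.0) :: —a→ s2
  s2 = b.0 | a.0 :: —a→ s3, —b→ s4
  s3 = b.0 | 0 :: —b→ s5
  s4 = 0 | a.0 :: —a→ s5
  s5 = 0 | 0 :: ·
Q's transition system — 4 states:
  t0 = b.a.(b.0 | 0) :: —b→ t1
  t1 = a.(b.0 | 0) :: —a→ t2
  t2 = b.0 | 0 :: —b→ t3
  t3 = 0 | 0 :: ·
Trace ⟨baa⟩ through P, begin at {s0}:
  [1] b ⇒ {s1}
  [2] a ⇒ {s2}
  [3] a ⇒ {s3}
  P completes σ.
Trace ⟨baa⟩ through Q, begin at {t0}:
  [1] b ⇒ {t1}
  [2] a ⇒ {t2}
  [3] a ⇒ ∅ (Q stuck)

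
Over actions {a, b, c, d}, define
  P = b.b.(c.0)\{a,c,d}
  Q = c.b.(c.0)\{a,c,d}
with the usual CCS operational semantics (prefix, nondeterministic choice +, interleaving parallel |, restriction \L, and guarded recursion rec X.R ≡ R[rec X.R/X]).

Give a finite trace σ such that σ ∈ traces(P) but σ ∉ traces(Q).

b

Reachable graph of P (3 states):
  u0 = b.b.(c.0)\{a,c,d} → —b→ u1
  u1 = b.(c.0)\{a,c,d} → —b→ u2
  u2 = (c.0)\{a,c,d} → (no moves)
Reachable graph of Q (3 states):
  v0 = c.b.(c.0)\{a,c,d} → —c→ v1
  v1 = b.(c.0)\{a,c,d} → —b→ v2
  v2 = (c.0)\{a,c,d} → (no moves)
Executing b from P (initial set {u0}):
  after b @ step 1: {u1}
  — P admits the full trace.
Executing b from Q (initial set {v0}):
  after b @ step 1: no successor for Q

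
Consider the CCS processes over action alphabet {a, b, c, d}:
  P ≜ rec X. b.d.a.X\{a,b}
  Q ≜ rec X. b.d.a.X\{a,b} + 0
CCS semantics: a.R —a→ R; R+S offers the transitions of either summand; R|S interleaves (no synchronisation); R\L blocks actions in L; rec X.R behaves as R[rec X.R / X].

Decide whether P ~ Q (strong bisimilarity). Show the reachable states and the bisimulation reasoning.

P ~ Q

P's transition system — 4 states:
  s0 = rec X. b.d.a.X\{a,b} :: -b-> s1
  s1 = d.a.(rec X. b.d.a.X\{a,b})\{a,b} :: -d-> s2
  s2 = a.(rec X. b.d.a.X\{a,b})\{a,b} :: -a-> s3
  s3 = (rec X. b.d.a.X\{a,b})\{a,b} :: ∅
Q's transition system — 4 states:
  t0 = rec X. b.d.a.X\{a,b} + 0 :: -b-> t1
  t1 = d.a.(rec X. b.d.a.X\{a,b} + 0)\{a,b} :: -d-> t2
  t2 = a.(rec X. b.d.a.X\{a,b} + 0)\{a,b} :: -a-> t3
  t3 = (rec X. b.d.a.X\{a,b} + 0)\{a,b} :: ∅
Bisimilarity quotient blocks:
  B0 = {s0, t0}
  B1 = {s1, t1}
  B2 = {s2, t2}
  B3 = {s3, t3}
s0 ∈ B0, t0 ∈ B0 → same block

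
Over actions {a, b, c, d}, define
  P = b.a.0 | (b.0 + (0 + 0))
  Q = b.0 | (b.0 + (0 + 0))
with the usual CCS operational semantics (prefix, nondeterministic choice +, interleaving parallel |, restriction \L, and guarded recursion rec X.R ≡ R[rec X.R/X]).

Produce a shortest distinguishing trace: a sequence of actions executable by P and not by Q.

ba

P's transition system — 6 states:
  s0 = b.a.0 | (b.0 + (0 + 0)) ⊢ -b-> s1, -b-> s2
  s1 = a.0 | (b.0 + (0 + 0)) ⊢ -a-> s3, -b-> s4
  s2 = b.a.0 | 0 ⊢ -b-> s4
  s3 = 0 | (b.0 + (0 + 0)) ⊢ -b-> s5
  s4 = a.0 | 0 ⊢ -a-> s5
  s5 = 0 | 0 ⊢ ·
Q's transition system — 4 states:
  t0 = b.0 | (b.0 + (0 + 0)) ⊢ -b-> t1, -b-> t2
  t1 = 0 | (b.0 + (0 + 0)) ⊢ -b-> t3
  t2 = b.0 | 0 ⊢ -b-> t3
  t3 = 0 | 0 ⊢ ·
Executing ba from P (initial set {s0}):
  after b @ step 1: {s1, s2}
  after a @ step 2: {s3}
  — P admits the full trace.
Executing ba from Q (initial set {t0}):
  after b @ step 1: {t1, t2}
  after a @ step 2: ∅  — Q cannot continue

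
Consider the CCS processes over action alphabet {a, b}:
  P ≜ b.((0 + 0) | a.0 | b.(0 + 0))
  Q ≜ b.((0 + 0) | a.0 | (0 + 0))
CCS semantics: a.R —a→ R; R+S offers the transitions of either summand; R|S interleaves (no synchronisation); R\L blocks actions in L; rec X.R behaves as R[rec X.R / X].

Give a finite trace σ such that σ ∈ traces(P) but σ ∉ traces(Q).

LTS(P): 5 reachable states
  p0 = b.((0 + 0) | a.0 | b.(0 + 0)) ⊢ --b--▸ p1
  p1 = (0 + 0) | a.0 | b.(0 + 0) ⊢ --a--▸ p2, --b--▸ p3
  p2 = (0 + 0) | 0 | b.(0 + 0) ⊢ --b--▸ p4
  p3 = (0 + 0) | a.0 | (0 + 0) ⊢ --a--▸ p4
  p4 = (0 + 0) | 0 | (0 + 0) ⊢ (no moves)
LTS(Q): 3 reachable states
  q0 = b.((0 + 0) | a.0 | (0 + 0)) ⊢ --b--▸ q1
  q1 = (0 + 0) | a.0 | (0 + 0) ⊢ --a--▸ q2
  q2 = (0 + 0) | 0 | (0 + 0) ⊢ (no moves)
Executing bb from P (initial set {p0}):
  after b @ step 1: {p1}
  after b @ step 2: {p3}
  P completes σ.
Executing bb from Q (initial set {q0}):
  after b @ step 1: {q1}
  after b @ step 2: no successor for Q

bb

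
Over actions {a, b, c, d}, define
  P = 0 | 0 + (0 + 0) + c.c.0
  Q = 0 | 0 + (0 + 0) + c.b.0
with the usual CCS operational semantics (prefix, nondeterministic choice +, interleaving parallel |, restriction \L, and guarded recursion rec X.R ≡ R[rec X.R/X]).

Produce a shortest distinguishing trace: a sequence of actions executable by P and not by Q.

LTS(P): 3 reachable states
  u0 = 0 | 0 + (0 + 0) + c.c.0 | ··c··> u1
  u1 = c.0 | ··c··> u2
  u2 = 0 | (no moves)
LTS(Q): 3 reachable states
  v0 = 0 | 0 + (0 + 0) + c.b.0 | ··c··> v1
  v1 = b.0 | ··b··> v2
  v2 = 0 | (no moves)
Run σ = ⟨cc⟩ on P: start {u0}
  after c @ step 1: {u1}
  after c @ step 2: {u2}
  P completes σ.
Run σ = ⟨cc⟩ on Q: start {v0}
  after c @ step 1: {v1}
  after c @ step 2: ∅ (Q stuck)

cc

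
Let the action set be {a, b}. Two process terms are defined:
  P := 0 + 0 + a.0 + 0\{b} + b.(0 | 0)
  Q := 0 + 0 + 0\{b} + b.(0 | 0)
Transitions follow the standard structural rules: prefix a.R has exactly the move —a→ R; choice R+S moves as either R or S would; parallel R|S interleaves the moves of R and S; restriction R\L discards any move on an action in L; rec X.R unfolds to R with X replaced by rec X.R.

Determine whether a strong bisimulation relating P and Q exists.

Reachable graph of P (3 states):
  u0 = 0 + 0 + a.0 + 0\{b} + b.(0 | 0) | ··a··> u1, ··b··> u2
  u1 = 0 | ·
  u2 = 0 | 0 | ·
Reachable graph of Q (2 states):
  v0 = 0 + 0 + 0\{b} + b.(0 | 0) | ··b··> v1
  v1 = 0 | 0 | ·
Bisimilarity quotient blocks:
  B0 = {u0}
  B1 = {u1, u2, v1}
  B2 = {v0}
u0 ∈ B0, v0 ∈ B2 → different blocks

NO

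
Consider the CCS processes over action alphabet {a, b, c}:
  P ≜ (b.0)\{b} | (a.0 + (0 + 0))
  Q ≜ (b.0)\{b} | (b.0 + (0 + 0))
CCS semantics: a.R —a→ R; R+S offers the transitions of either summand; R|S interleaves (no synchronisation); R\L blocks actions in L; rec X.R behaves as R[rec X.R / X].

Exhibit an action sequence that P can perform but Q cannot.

LTS(P): 2 reachable states
  s0 = (b.0)\{b} | (a.0 + (0 + 0)) | --a--▸ s1
  s1 = (b.0)\{b} | 0 | ∅
LTS(Q): 2 reachable states
  t0 = (b.0)\{b} | (b.0 + (0 + 0)) | --b--▸ t1
  t1 = (b.0)\{b} | 0 | ∅
Run σ = ⟨a⟩ on P: start {s0}
  step 1 (a): {s1}
  — P admits the full trace.
Run σ = ⟨a⟩ on Q: start {t0}
  step 1 (a): ∅  — Q cannot continue

a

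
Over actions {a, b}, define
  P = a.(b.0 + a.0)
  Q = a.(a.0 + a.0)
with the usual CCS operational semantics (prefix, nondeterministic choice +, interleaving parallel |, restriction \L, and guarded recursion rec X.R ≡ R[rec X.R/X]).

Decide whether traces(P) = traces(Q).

LTS(P): 3 reachable states
  s0 = a.(b.0 + a.0) → ··a··> s1
  s1 = b.0 + a.0 → ··a··> s2, ··b··> s2
  s2 = 0 → ·
LTS(Q): 3 reachable states
  t0 = a.(a.0 + a.0) → ··a··> t1
  t1 = a.0 + a.0 → ··a··> t2
  t2 = 0 → ·
Executing ab from P (initial set {s0}):
  step 1 (a): {s1}
  step 2 (b): {s2}
  P completes σ.
Executing ab from Q (initial set {t0}):
  step 1 (a): {t1}
  step 2 (b): no successor for Q

trace-distinct — witness ⟨ab⟩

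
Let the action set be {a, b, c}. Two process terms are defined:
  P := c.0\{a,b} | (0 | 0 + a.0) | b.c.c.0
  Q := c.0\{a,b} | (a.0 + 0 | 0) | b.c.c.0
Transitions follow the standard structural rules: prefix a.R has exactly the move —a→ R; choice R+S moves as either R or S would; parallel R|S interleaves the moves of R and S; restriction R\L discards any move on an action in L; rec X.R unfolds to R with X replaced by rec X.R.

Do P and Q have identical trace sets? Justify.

LTS(P): 16 reachable states
  u0 = c.0\{a,b} | (0 | 0 + a.0) | b.c.c.0 has moves —a→ u1, —b→ u2, —c→ u3
  u1 = c.0\{a,b} | 0 | b.c.c.0 has moves —b→ u4, —c→ u5
  u2 = c.0\{a,b} | (0 | 0 + a.0) | c.c.0 has moves —a→ u4, —c→ u6, —c→ u7
  u3 = 0\{a,b} | (0 | 0 + a.0) | b.c.c.0 has moves —a→ u5, —b→ u6
  u4 = c.0\{a,b} | 0 | c.c.0 has moves —c→ u8, —c→ u9
  u5 = 0\{a,b} | 0 | b.c.c.0 has moves —b→ u8
  u6 = 0\{a,b} | (0 | 0 + a.0) | c.c.0 has moves —a→ u8, —c→ u10
  u7 = c.0\{a,b} | (0 | 0 + a.0) | c.0 has moves —a→ u9, —c→ u10, —c→ u11
  u8 = 0\{a,b} | 0 | c.c.0 has moves —c→ u12
  u9 = c.0\{a,b} | 0 | c.0 has moves —c→ u12, —c→ u13
  u10 = 0\{a,b} | (0 | 0 + a.0) | c.0 has moves —a→ u12, —c→ u14
  u11 = c.0\{a,b} | (0 | 0 + a.0) | 0 has moves —a→ u13, —c→ u14
  u12 = 0\{a,b} | 0 | c.0 has moves —c→ u15
  u13 = c.0\{a,b} | 0 | 0 has moves —c→ u15
  u14 = 0\{a,b} | (0 | 0 + a.0) | 0 has moves —a→ u15
  u15 = 0\{a,b} | 0 | 0 has moves deadlocked
LTS(Q): 16 reachable states
  v0 = c.0\{a,b} | (a.0 + 0 | 0) | b.c.c.0 has moves —a→ v1, —b→ v2, —c→ v3
  v1 = c.0\{a,b} | 0 | b.c.c.0 has moves —b→ v4, —c→ v5
  v2 = c.0\{a,b} | (a.0 + 0 | 0) | c.c.0 has moves —a→ v4, —c→ v6, —c→ v7
  v3 = 0\{a,b} | (a.0 + 0 | 0) | b.c.c.0 has moves —a→ v5, —b→ v6
  v4 = c.0\{a,b} | 0 | c.c.0 has moves —c→ v8, —c→ v9
  v5 = 0\{a,b} | 0 | b.c.c.0 has moves —b→ v8
  v6 = 0\{a,b} | (a.0 + 0 | 0) | c.c.0 has moves —a→ v8, —c→ v10
  v7 = c.0\{a,b} | (a.0 + 0 | 0) | c.0 has moves —a→ v9, —c→ v10, —c→ v11
  v8 = 0\{a,b} | 0 | c.c.0 has moves —c→ v12
  v9 = c.0\{a,b} | 0 | c.0 has moves —c→ v12, —c→ v13
  v10 = 0\{a,b} | (a.0 + 0 | 0) | c.0 has moves —a→ v12, —c→ v14
  v11 = c.0\{a,b} | (a.0 + 0 | 0) | 0 has moves —a→ v13, —c→ v14
  v12 = 0\{a,b} | 0 | c.0 has moves —c→ v15
  v13 = c.0\{a,b} | 0 | 0 has moves —c→ v15
  v14 = 0\{a,b} | (a.0 + 0 | 0) | 0 has moves —a→ v15
  v15 = 0\{a,b} | 0 | 0 has moves deadlocked
Bisimilarity quotient blocks:
  B0 = {u0, v0}
  B1 = {u3, v3}
  B2 = {u6, u7, v6, v7}
  B3 = {u8, u9, v8, v9}
  B4 = {u12, u13, v12, v13}
  B5 = {u15, v15}
  B6 = {u10, u11, v10, v11}
  B7 = {u14, v14}
  B8 = {u5, v5}
  B9 = {u2, v2}
  B10 = {u4, v4}
  B11 = {u1, v1}
u0 ∈ B0, v0 ∈ B0 → same block
Bisimilar ⇒ trace-equivalent.

YES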